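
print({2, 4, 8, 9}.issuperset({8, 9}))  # True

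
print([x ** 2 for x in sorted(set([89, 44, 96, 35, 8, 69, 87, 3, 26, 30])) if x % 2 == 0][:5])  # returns [64, 676, 900, 1936, 9216]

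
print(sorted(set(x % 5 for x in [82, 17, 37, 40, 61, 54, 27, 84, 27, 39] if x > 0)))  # [0, 1, 2, 4]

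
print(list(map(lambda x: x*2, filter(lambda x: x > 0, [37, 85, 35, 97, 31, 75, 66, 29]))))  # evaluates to [74, 170, 70, 194, 62, 150, 132, 58]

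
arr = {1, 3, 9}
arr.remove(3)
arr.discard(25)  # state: {1, 9}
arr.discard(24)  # {1, 9}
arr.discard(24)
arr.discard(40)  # {1, 9}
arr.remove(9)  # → {1}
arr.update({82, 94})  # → {1, 82, 94}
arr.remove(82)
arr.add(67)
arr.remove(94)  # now {1, 67}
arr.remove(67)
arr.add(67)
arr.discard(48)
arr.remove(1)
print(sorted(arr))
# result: [67]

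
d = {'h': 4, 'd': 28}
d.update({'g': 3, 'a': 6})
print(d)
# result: {'h': 4, 'd': 28, 'g': 3, 'a': 6}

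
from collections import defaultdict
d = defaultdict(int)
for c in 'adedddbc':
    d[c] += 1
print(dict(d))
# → {'a': 1, 'd': 4, 'e': 1, 'b': 1, 'c': 1}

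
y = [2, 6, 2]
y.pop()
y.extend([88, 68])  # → [2, 6, 88, 68]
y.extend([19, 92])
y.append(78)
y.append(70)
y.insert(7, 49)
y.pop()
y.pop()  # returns 49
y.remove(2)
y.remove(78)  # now [6, 88, 68, 19, 92]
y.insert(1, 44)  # [6, 44, 88, 68, 19, 92]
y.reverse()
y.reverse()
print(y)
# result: [6, 44, 88, 68, 19, 92]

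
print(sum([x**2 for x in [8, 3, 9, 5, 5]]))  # 204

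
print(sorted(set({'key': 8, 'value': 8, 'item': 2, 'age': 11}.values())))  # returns [2, 8, 11]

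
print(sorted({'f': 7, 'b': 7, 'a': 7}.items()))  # [('a', 7), ('b', 7), ('f', 7)]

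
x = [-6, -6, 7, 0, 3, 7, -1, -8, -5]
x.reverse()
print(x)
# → [-5, -8, -1, 7, 3, 0, 7, -6, -6]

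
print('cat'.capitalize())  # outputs Cat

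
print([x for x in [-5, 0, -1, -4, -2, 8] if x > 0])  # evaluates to [8]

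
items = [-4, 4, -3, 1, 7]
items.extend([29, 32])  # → [-4, 4, -3, 1, 7, 29, 32]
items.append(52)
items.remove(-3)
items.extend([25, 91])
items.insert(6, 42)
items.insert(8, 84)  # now [-4, 4, 1, 7, 29, 32, 42, 52, 84, 25, 91]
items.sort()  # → [-4, 1, 4, 7, 25, 29, 32, 42, 52, 84, 91]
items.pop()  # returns 91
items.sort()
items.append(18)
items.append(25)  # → [-4, 1, 4, 7, 25, 29, 32, 42, 52, 84, 18, 25]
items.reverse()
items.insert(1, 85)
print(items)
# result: [25, 85, 18, 84, 52, 42, 32, 29, 25, 7, 4, 1, -4]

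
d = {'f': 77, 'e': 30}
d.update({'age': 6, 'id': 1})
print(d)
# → {'f': 77, 'e': 30, 'age': 6, 'id': 1}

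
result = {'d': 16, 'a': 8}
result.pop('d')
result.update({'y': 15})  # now {'a': 8, 'y': 15}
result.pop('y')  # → 15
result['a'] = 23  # {'a': 23}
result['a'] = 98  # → {'a': 98}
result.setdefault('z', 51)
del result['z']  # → {'a': 98}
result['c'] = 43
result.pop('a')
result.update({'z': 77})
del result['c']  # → {'z': 77}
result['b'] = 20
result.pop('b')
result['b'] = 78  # {'z': 77, 'b': 78}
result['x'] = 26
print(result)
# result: {'z': 77, 'b': 78, 'x': 26}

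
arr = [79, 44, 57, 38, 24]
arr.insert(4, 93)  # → [79, 44, 57, 38, 93, 24]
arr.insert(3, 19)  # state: [79, 44, 57, 19, 38, 93, 24]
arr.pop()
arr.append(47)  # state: [79, 44, 57, 19, 38, 93, 47]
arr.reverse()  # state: [47, 93, 38, 19, 57, 44, 79]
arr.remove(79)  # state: [47, 93, 38, 19, 57, 44]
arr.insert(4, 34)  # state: [47, 93, 38, 19, 34, 57, 44]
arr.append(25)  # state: [47, 93, 38, 19, 34, 57, 44, 25]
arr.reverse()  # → [25, 44, 57, 34, 19, 38, 93, 47]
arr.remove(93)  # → [25, 44, 57, 34, 19, 38, 47]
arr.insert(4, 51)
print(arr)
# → [25, 44, 57, 34, 51, 19, 38, 47]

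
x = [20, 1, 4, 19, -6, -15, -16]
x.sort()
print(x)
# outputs [-16, -15, -6, 1, 4, 19, 20]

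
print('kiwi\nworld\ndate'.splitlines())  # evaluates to ['kiwi', 'world', 'date']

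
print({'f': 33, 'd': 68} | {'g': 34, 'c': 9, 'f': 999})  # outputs {'f': 999, 'd': 68, 'g': 34, 'c': 9}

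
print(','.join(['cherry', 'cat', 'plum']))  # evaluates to cherry,cat,plum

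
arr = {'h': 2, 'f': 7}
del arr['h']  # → {'f': 7}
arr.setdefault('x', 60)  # 60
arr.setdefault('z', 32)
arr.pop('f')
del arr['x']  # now {'z': 32}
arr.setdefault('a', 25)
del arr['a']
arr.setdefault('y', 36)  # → 36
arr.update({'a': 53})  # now {'z': 32, 'y': 36, 'a': 53}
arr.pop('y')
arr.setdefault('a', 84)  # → 53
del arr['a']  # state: {'z': 32}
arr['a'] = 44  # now {'z': 32, 'a': 44}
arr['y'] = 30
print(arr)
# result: {'z': 32, 'a': 44, 'y': 30}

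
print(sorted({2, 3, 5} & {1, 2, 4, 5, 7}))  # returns [2, 5]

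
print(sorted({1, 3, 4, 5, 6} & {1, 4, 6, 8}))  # [1, 4, 6]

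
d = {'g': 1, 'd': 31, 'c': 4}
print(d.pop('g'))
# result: 1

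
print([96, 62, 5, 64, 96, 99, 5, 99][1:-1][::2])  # [62, 64, 99]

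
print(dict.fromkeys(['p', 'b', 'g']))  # {'p': None, 'b': None, 'g': None}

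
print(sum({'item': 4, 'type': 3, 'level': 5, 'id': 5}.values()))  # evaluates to 17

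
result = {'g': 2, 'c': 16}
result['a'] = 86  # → {'g': 2, 'c': 16, 'a': 86}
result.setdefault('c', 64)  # 16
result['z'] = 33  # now {'g': 2, 'c': 16, 'a': 86, 'z': 33}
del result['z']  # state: {'g': 2, 'c': 16, 'a': 86}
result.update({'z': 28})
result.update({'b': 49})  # {'g': 2, 'c': 16, 'a': 86, 'z': 28, 'b': 49}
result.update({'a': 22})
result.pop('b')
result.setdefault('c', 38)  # 16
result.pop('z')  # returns 28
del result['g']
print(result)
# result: {'c': 16, 'a': 22}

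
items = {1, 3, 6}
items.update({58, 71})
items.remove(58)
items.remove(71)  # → {1, 3, 6}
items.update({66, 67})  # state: {1, 3, 6, 66, 67}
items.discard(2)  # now {1, 3, 6, 66, 67}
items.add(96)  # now {1, 3, 6, 66, 67, 96}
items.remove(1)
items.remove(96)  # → {3, 6, 66, 67}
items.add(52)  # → {3, 6, 52, 66, 67}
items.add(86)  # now {3, 6, 52, 66, 67, 86}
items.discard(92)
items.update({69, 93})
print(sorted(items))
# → [3, 6, 52, 66, 67, 69, 86, 93]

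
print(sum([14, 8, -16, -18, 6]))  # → -6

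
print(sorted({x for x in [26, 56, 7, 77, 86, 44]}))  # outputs [7, 26, 44, 56, 77, 86]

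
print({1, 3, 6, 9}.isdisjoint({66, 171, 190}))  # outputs True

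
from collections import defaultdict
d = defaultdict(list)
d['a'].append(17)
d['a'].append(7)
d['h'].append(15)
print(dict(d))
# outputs {'a': [17, 7], 'h': [15]}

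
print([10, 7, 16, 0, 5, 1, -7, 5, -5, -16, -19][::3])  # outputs [10, 0, -7, -16]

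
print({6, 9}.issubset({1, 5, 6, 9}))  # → True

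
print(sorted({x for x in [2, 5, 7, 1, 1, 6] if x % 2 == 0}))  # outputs [2, 6]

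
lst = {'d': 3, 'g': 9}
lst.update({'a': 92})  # {'d': 3, 'g': 9, 'a': 92}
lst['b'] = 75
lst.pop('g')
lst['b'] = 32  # {'d': 3, 'a': 92, 'b': 32}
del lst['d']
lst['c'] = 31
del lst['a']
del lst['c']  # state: {'b': 32}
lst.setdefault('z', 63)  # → 63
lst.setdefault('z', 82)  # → 63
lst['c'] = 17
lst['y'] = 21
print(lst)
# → {'b': 32, 'z': 63, 'c': 17, 'y': 21}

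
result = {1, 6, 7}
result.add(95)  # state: {1, 6, 7, 95}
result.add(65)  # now {1, 6, 7, 65, 95}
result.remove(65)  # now {1, 6, 7, 95}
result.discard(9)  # {1, 6, 7, 95}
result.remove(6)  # {1, 7, 95}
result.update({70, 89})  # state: {1, 7, 70, 89, 95}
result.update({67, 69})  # {1, 7, 67, 69, 70, 89, 95}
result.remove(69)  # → {1, 7, 67, 70, 89, 95}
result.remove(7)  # {1, 67, 70, 89, 95}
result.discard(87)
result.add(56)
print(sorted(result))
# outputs [1, 56, 67, 70, 89, 95]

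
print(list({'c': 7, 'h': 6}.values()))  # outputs [7, 6]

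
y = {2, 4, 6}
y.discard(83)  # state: {2, 4, 6}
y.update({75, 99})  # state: {2, 4, 6, 75, 99}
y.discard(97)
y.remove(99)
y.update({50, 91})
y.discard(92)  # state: {2, 4, 6, 50, 75, 91}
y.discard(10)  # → {2, 4, 6, 50, 75, 91}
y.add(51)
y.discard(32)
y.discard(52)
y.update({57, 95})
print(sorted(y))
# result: [2, 4, 6, 50, 51, 57, 75, 91, 95]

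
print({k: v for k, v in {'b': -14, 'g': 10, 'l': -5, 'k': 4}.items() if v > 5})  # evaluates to {'g': 10}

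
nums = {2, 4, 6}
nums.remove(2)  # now {4, 6}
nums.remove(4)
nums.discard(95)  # {6}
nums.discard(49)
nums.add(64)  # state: {6, 64}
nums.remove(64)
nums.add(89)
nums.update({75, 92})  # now {6, 75, 89, 92}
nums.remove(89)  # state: {6, 75, 92}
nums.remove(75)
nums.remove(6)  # {92}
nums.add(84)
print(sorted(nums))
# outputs [84, 92]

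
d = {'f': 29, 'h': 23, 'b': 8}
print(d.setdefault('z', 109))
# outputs 109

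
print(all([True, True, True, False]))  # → False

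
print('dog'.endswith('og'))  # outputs True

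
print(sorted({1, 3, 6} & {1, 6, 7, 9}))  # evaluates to [1, 6]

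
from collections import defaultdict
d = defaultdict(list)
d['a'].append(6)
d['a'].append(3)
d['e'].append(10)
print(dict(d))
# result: {'a': [6, 3], 'e': [10]}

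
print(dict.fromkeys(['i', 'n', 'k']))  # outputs {'i': None, 'n': None, 'k': None}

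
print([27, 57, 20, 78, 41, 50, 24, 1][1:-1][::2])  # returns [57, 78, 50]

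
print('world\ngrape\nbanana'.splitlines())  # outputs ['world', 'grape', 'banana']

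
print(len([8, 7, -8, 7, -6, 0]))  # 6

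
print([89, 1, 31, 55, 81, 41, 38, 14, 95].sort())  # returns None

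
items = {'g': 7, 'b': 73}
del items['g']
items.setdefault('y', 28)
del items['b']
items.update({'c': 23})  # {'y': 28, 'c': 23}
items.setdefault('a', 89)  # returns 89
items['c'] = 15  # {'y': 28, 'c': 15, 'a': 89}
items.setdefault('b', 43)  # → 43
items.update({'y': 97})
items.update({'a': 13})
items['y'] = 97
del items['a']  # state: {'y': 97, 'c': 15, 'b': 43}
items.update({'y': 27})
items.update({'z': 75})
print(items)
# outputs {'y': 27, 'c': 15, 'b': 43, 'z': 75}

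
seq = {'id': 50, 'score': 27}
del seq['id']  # {'score': 27}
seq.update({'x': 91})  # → {'score': 27, 'x': 91}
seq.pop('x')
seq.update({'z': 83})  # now {'score': 27, 'z': 83}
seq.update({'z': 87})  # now {'score': 27, 'z': 87}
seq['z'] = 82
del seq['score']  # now {'z': 82}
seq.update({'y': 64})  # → {'z': 82, 'y': 64}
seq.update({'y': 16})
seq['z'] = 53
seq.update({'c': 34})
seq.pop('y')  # 16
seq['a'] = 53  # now {'z': 53, 'c': 34, 'a': 53}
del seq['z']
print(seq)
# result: {'c': 34, 'a': 53}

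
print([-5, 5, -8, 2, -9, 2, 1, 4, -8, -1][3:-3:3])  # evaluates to [2, 1]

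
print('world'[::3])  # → wl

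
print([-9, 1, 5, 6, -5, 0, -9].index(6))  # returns 3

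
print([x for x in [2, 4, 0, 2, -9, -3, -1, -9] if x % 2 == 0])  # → [2, 4, 0, 2]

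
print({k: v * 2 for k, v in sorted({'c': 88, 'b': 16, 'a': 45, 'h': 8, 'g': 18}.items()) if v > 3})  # {'a': 90, 'b': 32, 'c': 176, 'g': 36, 'h': 16}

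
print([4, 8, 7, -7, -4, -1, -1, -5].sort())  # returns None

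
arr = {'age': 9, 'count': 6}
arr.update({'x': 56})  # {'age': 9, 'count': 6, 'x': 56}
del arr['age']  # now {'count': 6, 'x': 56}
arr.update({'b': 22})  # {'count': 6, 'x': 56, 'b': 22}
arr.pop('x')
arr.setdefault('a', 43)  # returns 43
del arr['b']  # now {'count': 6, 'a': 43}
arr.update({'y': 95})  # {'count': 6, 'a': 43, 'y': 95}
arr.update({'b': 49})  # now {'count': 6, 'a': 43, 'y': 95, 'b': 49}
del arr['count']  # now {'a': 43, 'y': 95, 'b': 49}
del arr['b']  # {'a': 43, 'y': 95}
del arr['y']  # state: {'a': 43}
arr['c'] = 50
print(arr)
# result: {'a': 43, 'c': 50}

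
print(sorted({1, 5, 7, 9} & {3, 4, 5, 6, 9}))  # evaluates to [5, 9]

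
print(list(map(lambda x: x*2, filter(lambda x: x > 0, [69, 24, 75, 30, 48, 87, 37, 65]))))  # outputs [138, 48, 150, 60, 96, 174, 74, 130]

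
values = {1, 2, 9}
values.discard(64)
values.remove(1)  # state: {2, 9}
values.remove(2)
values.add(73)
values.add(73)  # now {9, 73}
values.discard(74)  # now {9, 73}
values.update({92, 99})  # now {9, 73, 92, 99}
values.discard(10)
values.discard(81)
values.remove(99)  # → {9, 73, 92}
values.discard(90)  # {9, 73, 92}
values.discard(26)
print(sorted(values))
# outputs [9, 73, 92]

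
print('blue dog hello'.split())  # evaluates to ['blue', 'dog', 'hello']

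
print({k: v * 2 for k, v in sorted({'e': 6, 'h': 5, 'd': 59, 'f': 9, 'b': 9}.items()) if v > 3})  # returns {'b': 18, 'd': 118, 'e': 12, 'f': 18, 'h': 10}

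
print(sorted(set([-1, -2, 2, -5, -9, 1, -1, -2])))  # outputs [-9, -5, -2, -1, 1, 2]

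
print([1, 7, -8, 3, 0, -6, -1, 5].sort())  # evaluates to None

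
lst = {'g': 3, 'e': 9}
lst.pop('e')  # 9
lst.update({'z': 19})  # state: {'g': 3, 'z': 19}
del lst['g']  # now {'z': 19}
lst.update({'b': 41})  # {'z': 19, 'b': 41}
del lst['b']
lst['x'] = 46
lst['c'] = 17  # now {'z': 19, 'x': 46, 'c': 17}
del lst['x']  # {'z': 19, 'c': 17}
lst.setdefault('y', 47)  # 47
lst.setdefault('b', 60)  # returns 60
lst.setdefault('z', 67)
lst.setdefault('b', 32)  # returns 60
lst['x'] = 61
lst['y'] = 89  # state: {'z': 19, 'c': 17, 'y': 89, 'b': 60, 'x': 61}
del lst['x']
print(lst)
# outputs {'z': 19, 'c': 17, 'y': 89, 'b': 60}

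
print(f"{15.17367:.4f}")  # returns 15.1737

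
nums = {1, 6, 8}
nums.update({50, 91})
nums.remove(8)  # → {1, 6, 50, 91}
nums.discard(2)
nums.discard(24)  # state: {1, 6, 50, 91}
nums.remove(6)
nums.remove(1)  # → {50, 91}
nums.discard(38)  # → {50, 91}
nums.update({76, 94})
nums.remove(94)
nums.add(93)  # {50, 76, 91, 93}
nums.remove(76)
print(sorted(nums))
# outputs [50, 91, 93]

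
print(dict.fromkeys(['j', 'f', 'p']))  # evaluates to {'j': None, 'f': None, 'p': None}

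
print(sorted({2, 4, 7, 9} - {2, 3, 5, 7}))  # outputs [4, 9]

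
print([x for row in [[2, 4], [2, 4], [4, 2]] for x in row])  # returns [2, 4, 2, 4, 4, 2]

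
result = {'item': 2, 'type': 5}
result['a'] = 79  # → {'item': 2, 'type': 5, 'a': 79}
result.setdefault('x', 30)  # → 30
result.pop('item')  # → 2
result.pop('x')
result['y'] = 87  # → {'type': 5, 'a': 79, 'y': 87}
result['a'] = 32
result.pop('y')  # 87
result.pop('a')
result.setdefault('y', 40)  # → 40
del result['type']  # {'y': 40}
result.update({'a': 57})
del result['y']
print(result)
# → {'a': 57}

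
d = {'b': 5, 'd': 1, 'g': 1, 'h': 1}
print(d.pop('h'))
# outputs 1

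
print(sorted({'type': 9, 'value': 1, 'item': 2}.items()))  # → [('item', 2), ('type', 9), ('value', 1)]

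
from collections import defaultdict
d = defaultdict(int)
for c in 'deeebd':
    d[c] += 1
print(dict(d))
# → {'d': 2, 'e': 3, 'b': 1}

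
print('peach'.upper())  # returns PEACH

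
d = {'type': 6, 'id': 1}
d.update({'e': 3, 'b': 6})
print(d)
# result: {'type': 6, 'id': 1, 'e': 3, 'b': 6}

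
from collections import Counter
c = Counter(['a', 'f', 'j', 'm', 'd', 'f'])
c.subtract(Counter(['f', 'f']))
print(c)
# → Counter({'a': 1, 'j': 1, 'm': 1, 'd': 1, 'f': 0})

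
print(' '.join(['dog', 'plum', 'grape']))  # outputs dog plum grape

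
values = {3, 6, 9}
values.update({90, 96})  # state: {3, 6, 9, 90, 96}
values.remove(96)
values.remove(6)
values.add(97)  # {3, 9, 90, 97}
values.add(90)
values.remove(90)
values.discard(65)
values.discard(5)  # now {3, 9, 97}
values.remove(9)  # {3, 97}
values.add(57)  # {3, 57, 97}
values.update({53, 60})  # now {3, 53, 57, 60, 97}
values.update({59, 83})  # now {3, 53, 57, 59, 60, 83, 97}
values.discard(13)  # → {3, 53, 57, 59, 60, 83, 97}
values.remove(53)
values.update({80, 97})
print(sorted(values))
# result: [3, 57, 59, 60, 80, 83, 97]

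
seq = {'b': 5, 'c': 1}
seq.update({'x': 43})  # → {'b': 5, 'c': 1, 'x': 43}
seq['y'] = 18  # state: {'b': 5, 'c': 1, 'x': 43, 'y': 18}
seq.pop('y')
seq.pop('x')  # 43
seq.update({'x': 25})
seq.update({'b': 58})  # {'b': 58, 'c': 1, 'x': 25}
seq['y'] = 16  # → {'b': 58, 'c': 1, 'x': 25, 'y': 16}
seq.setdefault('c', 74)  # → 1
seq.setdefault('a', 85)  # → 85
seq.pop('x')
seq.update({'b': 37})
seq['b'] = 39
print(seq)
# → {'b': 39, 'c': 1, 'y': 16, 'a': 85}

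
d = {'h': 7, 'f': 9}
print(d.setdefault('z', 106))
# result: 106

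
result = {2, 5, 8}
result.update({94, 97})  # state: {2, 5, 8, 94, 97}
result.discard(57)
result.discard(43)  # {2, 5, 8, 94, 97}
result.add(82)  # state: {2, 5, 8, 82, 94, 97}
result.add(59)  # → {2, 5, 8, 59, 82, 94, 97}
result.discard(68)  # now {2, 5, 8, 59, 82, 94, 97}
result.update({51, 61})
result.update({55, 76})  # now {2, 5, 8, 51, 55, 59, 61, 76, 82, 94, 97}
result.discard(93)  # {2, 5, 8, 51, 55, 59, 61, 76, 82, 94, 97}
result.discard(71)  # {2, 5, 8, 51, 55, 59, 61, 76, 82, 94, 97}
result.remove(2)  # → {5, 8, 51, 55, 59, 61, 76, 82, 94, 97}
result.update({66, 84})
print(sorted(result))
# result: [5, 8, 51, 55, 59, 61, 66, 76, 82, 84, 94, 97]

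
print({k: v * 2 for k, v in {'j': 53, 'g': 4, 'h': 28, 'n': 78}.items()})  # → {'j': 106, 'g': 8, 'h': 56, 'n': 156}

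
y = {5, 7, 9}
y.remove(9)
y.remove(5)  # {7}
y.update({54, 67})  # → {7, 54, 67}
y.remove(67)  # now {7, 54}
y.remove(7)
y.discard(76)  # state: {54}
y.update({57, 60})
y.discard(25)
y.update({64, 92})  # {54, 57, 60, 64, 92}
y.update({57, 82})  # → {54, 57, 60, 64, 82, 92}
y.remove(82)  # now {54, 57, 60, 64, 92}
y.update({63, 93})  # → {54, 57, 60, 63, 64, 92, 93}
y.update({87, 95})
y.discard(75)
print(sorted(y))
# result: [54, 57, 60, 63, 64, 87, 92, 93, 95]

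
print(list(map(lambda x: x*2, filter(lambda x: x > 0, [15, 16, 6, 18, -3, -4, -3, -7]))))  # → [30, 32, 12, 36]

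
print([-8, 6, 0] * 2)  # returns [-8, 6, 0, -8, 6, 0]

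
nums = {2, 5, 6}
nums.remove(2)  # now {5, 6}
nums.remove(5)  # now {6}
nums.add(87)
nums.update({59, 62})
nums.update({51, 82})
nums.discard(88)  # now {6, 51, 59, 62, 82, 87}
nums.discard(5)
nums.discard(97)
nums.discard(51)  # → {6, 59, 62, 82, 87}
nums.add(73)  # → {6, 59, 62, 73, 82, 87}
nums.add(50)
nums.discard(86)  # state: {6, 50, 59, 62, 73, 82, 87}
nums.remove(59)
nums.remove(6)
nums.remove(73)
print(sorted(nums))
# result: [50, 62, 82, 87]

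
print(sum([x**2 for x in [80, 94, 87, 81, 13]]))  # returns 29535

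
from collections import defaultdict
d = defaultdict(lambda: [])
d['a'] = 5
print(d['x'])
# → []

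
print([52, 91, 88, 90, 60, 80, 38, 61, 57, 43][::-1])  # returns [43, 57, 61, 38, 80, 60, 90, 88, 91, 52]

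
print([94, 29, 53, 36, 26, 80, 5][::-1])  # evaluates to [5, 80, 26, 36, 53, 29, 94]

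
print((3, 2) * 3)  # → (3, 2, 3, 2, 3, 2)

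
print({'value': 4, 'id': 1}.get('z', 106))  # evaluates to 106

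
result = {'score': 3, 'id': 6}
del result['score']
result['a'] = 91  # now {'id': 6, 'a': 91}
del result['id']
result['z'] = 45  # {'a': 91, 'z': 45}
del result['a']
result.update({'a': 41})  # {'z': 45, 'a': 41}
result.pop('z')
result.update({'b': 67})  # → {'a': 41, 'b': 67}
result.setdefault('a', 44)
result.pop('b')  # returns 67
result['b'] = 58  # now {'a': 41, 'b': 58}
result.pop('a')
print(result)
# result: {'b': 58}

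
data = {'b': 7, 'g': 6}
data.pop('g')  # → 6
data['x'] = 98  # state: {'b': 7, 'x': 98}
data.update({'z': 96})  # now {'b': 7, 'x': 98, 'z': 96}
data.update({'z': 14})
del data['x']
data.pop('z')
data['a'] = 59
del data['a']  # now {'b': 7}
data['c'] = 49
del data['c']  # {'b': 7}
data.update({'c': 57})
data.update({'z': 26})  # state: {'b': 7, 'c': 57, 'z': 26}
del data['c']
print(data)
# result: {'b': 7, 'z': 26}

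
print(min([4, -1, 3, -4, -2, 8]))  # -4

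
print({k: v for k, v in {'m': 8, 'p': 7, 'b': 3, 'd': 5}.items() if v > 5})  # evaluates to {'m': 8, 'p': 7}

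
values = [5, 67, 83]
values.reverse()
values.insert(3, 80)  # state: [83, 67, 5, 80]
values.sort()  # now [5, 67, 80, 83]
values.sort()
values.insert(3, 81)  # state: [5, 67, 80, 81, 83]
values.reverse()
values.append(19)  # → [83, 81, 80, 67, 5, 19]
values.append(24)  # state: [83, 81, 80, 67, 5, 19, 24]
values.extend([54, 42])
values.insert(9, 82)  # [83, 81, 80, 67, 5, 19, 24, 54, 42, 82]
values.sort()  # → [5, 19, 24, 42, 54, 67, 80, 81, 82, 83]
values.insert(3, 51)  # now [5, 19, 24, 51, 42, 54, 67, 80, 81, 82, 83]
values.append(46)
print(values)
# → [5, 19, 24, 51, 42, 54, 67, 80, 81, 82, 83, 46]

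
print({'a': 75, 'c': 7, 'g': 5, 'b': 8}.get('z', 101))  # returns 101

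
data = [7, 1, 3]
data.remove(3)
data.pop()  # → 1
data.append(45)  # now [7, 45]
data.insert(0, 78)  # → [78, 7, 45]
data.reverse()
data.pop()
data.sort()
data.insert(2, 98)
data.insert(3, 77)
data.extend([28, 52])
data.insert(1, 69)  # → [7, 69, 45, 98, 77, 28, 52]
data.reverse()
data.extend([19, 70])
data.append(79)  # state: [52, 28, 77, 98, 45, 69, 7, 19, 70, 79]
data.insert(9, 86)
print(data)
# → [52, 28, 77, 98, 45, 69, 7, 19, 70, 86, 79]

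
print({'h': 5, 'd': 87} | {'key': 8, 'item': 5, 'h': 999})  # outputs {'h': 999, 'd': 87, 'key': 8, 'item': 5}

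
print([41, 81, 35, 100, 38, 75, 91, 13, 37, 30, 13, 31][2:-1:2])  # [35, 38, 91, 37, 13]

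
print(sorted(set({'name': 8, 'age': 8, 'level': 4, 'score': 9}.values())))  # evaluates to [4, 8, 9]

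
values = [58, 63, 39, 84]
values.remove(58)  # [63, 39, 84]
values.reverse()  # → [84, 39, 63]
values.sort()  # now [39, 63, 84]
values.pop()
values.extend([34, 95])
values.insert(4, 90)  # [39, 63, 34, 95, 90]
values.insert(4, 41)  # [39, 63, 34, 95, 41, 90]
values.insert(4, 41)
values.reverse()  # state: [90, 41, 41, 95, 34, 63, 39]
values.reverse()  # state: [39, 63, 34, 95, 41, 41, 90]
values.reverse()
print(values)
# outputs [90, 41, 41, 95, 34, 63, 39]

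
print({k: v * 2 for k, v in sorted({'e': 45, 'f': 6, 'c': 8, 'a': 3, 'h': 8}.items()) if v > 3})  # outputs {'c': 16, 'e': 90, 'f': 12, 'h': 16}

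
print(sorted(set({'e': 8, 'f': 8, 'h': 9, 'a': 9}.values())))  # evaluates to [8, 9]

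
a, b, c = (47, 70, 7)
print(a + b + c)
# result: 124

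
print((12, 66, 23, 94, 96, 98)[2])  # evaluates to 23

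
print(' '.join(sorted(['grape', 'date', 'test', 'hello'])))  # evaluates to date grape hello test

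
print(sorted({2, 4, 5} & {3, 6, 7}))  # []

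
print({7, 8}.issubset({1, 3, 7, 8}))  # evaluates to True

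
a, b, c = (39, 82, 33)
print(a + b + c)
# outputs 154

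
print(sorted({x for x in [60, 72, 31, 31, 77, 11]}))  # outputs [11, 31, 60, 72, 77]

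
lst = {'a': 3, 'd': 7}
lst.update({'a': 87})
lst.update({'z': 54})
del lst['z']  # {'a': 87, 'd': 7}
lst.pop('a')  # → 87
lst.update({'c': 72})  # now {'d': 7, 'c': 72}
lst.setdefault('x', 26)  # 26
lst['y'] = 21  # {'d': 7, 'c': 72, 'x': 26, 'y': 21}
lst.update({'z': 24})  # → {'d': 7, 'c': 72, 'x': 26, 'y': 21, 'z': 24}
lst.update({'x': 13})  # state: {'d': 7, 'c': 72, 'x': 13, 'y': 21, 'z': 24}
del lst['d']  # {'c': 72, 'x': 13, 'y': 21, 'z': 24}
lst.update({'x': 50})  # {'c': 72, 'x': 50, 'y': 21, 'z': 24}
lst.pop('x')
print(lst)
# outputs {'c': 72, 'y': 21, 'z': 24}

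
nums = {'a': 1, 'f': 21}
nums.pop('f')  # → 21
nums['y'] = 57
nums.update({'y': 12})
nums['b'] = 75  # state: {'a': 1, 'y': 12, 'b': 75}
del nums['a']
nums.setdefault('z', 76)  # 76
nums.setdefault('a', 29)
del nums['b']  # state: {'y': 12, 'z': 76, 'a': 29}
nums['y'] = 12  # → {'y': 12, 'z': 76, 'a': 29}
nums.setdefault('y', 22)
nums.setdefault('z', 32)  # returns 76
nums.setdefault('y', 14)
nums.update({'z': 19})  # {'y': 12, 'z': 19, 'a': 29}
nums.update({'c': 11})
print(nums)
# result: {'y': 12, 'z': 19, 'a': 29, 'c': 11}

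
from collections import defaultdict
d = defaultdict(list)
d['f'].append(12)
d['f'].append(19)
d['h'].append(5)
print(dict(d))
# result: {'f': [12, 19], 'h': [5]}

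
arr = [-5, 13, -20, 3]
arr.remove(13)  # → [-5, -20, 3]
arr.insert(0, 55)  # [55, -5, -20, 3]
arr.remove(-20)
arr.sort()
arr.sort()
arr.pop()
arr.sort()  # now [-5, 3]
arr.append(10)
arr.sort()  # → [-5, 3, 10]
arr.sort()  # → [-5, 3, 10]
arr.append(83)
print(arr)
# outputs [-5, 3, 10, 83]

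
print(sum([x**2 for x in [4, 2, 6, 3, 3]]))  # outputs 74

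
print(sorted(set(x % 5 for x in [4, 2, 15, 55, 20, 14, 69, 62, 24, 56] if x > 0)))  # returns [0, 1, 2, 4]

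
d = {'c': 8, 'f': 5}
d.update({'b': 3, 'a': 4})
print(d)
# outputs {'c': 8, 'f': 5, 'b': 3, 'a': 4}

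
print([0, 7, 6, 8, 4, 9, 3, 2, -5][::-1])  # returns [-5, 2, 3, 9, 4, 8, 6, 7, 0]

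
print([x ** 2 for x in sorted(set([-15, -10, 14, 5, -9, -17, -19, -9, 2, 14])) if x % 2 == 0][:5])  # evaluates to [100, 4, 196]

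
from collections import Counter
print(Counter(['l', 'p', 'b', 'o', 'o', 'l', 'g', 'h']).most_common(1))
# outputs [('l', 2)]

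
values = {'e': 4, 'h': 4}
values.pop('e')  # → 4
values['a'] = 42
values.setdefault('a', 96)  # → 42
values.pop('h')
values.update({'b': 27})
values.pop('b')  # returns 27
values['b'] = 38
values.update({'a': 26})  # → {'a': 26, 'b': 38}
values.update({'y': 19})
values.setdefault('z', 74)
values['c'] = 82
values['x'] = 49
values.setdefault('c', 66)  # 82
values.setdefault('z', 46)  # 74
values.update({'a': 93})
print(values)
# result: {'a': 93, 'b': 38, 'y': 19, 'z': 74, 'c': 82, 'x': 49}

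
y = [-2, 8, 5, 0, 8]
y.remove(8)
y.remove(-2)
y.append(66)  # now [5, 0, 8, 66]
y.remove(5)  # [0, 8, 66]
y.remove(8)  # [0, 66]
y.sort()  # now [0, 66]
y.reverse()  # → [66, 0]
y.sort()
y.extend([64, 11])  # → [0, 66, 64, 11]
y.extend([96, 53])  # [0, 66, 64, 11, 96, 53]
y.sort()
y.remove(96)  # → [0, 11, 53, 64, 66]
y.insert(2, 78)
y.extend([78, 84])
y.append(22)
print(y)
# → [0, 11, 78, 53, 64, 66, 78, 84, 22]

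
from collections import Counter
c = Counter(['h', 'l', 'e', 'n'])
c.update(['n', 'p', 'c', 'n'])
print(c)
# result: Counter({'n': 3, 'h': 1, 'l': 1, 'e': 1, 'p': 1, 'c': 1})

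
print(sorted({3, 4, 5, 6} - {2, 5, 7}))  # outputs [3, 4, 6]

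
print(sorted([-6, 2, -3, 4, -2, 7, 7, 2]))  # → [-6, -3, -2, 2, 2, 4, 7, 7]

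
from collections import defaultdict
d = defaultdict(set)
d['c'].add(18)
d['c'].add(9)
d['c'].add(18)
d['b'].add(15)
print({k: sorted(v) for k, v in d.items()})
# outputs {'c': [9, 18], 'b': [15]}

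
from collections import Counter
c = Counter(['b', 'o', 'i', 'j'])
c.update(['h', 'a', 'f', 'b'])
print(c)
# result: Counter({'b': 2, 'o': 1, 'i': 1, 'j': 1, 'h': 1, 'a': 1, 'f': 1})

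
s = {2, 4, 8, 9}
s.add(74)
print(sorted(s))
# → [2, 4, 8, 9, 74]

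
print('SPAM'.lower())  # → spam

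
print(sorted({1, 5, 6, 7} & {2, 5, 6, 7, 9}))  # [5, 6, 7]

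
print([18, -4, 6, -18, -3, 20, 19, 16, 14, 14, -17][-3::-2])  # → [14, 19, -3, 6, 18]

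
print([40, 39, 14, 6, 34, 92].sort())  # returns None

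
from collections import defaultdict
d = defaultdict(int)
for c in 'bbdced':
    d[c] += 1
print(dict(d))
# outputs {'b': 2, 'd': 2, 'c': 1, 'e': 1}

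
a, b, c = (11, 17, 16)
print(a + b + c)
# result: 44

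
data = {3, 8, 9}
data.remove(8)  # {3, 9}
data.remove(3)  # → {9}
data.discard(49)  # {9}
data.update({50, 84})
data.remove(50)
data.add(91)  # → {9, 84, 91}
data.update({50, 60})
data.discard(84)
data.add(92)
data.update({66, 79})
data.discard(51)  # {9, 50, 60, 66, 79, 91, 92}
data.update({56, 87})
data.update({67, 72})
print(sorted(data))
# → [9, 50, 56, 60, 66, 67, 72, 79, 87, 91, 92]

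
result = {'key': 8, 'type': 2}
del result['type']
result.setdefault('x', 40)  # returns 40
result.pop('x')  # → 40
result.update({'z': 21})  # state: {'key': 8, 'z': 21}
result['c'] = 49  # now {'key': 8, 'z': 21, 'c': 49}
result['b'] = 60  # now {'key': 8, 'z': 21, 'c': 49, 'b': 60}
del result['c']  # {'key': 8, 'z': 21, 'b': 60}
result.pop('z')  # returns 21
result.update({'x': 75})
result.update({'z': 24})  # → {'key': 8, 'b': 60, 'x': 75, 'z': 24}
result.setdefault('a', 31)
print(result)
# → {'key': 8, 'b': 60, 'x': 75, 'z': 24, 'a': 31}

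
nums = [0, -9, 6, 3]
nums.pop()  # 3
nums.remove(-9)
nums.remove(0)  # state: [6]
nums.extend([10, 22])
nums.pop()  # 22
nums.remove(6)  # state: [10]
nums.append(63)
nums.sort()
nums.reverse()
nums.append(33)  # [63, 10, 33]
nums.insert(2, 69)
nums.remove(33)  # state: [63, 10, 69]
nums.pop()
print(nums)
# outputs [63, 10]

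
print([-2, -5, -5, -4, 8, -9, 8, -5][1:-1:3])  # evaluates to [-5, 8]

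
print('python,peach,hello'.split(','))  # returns ['python', 'peach', 'hello']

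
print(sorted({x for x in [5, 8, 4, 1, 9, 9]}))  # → [1, 4, 5, 8, 9]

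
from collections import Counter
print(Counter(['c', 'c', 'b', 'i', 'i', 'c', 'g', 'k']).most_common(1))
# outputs [('c', 3)]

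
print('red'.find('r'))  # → 0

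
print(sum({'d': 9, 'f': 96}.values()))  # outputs 105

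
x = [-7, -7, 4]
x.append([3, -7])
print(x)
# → [-7, -7, 4, [3, -7]]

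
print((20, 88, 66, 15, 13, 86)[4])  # 13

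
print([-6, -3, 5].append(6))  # None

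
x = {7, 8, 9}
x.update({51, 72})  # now {7, 8, 9, 51, 72}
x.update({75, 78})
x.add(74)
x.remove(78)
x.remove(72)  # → {7, 8, 9, 51, 74, 75}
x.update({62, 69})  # {7, 8, 9, 51, 62, 69, 74, 75}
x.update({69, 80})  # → {7, 8, 9, 51, 62, 69, 74, 75, 80}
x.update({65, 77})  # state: {7, 8, 9, 51, 62, 65, 69, 74, 75, 77, 80}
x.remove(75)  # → {7, 8, 9, 51, 62, 65, 69, 74, 77, 80}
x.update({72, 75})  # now {7, 8, 9, 51, 62, 65, 69, 72, 74, 75, 77, 80}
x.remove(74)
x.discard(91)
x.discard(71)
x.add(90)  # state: {7, 8, 9, 51, 62, 65, 69, 72, 75, 77, 80, 90}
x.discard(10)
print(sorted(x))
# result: [7, 8, 9, 51, 62, 65, 69, 72, 75, 77, 80, 90]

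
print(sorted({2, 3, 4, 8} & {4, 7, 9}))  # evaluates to [4]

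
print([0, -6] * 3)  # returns [0, -6, 0, -6, 0, -6]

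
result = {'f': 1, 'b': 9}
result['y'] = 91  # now {'f': 1, 'b': 9, 'y': 91}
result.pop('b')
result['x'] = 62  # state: {'f': 1, 'y': 91, 'x': 62}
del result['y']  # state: {'f': 1, 'x': 62}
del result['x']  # {'f': 1}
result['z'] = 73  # {'f': 1, 'z': 73}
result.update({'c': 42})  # {'f': 1, 'z': 73, 'c': 42}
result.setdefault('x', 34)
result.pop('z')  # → 73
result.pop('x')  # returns 34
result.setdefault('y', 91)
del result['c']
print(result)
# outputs {'f': 1, 'y': 91}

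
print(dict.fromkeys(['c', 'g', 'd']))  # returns {'c': None, 'g': None, 'd': None}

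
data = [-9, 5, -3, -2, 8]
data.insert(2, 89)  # [-9, 5, 89, -3, -2, 8]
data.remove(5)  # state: [-9, 89, -3, -2, 8]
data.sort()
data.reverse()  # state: [89, 8, -2, -3, -9]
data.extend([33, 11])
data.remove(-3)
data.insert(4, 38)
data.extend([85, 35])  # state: [89, 8, -2, -9, 38, 33, 11, 85, 35]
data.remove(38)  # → [89, 8, -2, -9, 33, 11, 85, 35]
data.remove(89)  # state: [8, -2, -9, 33, 11, 85, 35]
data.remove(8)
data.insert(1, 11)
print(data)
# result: [-2, 11, -9, 33, 11, 85, 35]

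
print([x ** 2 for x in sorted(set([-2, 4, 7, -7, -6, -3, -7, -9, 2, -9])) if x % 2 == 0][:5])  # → [36, 4, 4, 16]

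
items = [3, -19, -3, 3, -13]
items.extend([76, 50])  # [3, -19, -3, 3, -13, 76, 50]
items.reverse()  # [50, 76, -13, 3, -3, -19, 3]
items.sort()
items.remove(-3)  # [-19, -13, 3, 3, 50, 76]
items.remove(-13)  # [-19, 3, 3, 50, 76]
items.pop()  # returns 76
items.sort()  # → [-19, 3, 3, 50]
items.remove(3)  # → [-19, 3, 50]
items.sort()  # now [-19, 3, 50]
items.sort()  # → [-19, 3, 50]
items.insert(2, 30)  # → [-19, 3, 30, 50]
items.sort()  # [-19, 3, 30, 50]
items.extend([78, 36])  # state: [-19, 3, 30, 50, 78, 36]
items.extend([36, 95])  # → [-19, 3, 30, 50, 78, 36, 36, 95]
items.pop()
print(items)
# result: [-19, 3, 30, 50, 78, 36, 36]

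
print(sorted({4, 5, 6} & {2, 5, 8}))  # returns [5]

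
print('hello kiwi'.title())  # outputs Hello Kiwi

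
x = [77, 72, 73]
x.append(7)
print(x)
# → [77, 72, 73, 7]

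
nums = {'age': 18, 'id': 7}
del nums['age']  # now {'id': 7}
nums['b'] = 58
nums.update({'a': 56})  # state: {'id': 7, 'b': 58, 'a': 56}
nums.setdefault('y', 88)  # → 88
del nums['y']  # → {'id': 7, 'b': 58, 'a': 56}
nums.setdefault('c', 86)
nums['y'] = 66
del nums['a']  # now {'id': 7, 'b': 58, 'c': 86, 'y': 66}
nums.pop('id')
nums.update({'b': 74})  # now {'b': 74, 'c': 86, 'y': 66}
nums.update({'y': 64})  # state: {'b': 74, 'c': 86, 'y': 64}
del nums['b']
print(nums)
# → {'c': 86, 'y': 64}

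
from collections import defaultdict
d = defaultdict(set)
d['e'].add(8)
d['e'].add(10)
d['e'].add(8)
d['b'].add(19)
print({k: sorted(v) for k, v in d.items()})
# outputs {'e': [8, 10], 'b': [19]}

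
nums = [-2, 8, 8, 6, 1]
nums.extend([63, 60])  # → [-2, 8, 8, 6, 1, 63, 60]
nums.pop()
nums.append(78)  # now [-2, 8, 8, 6, 1, 63, 78]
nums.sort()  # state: [-2, 1, 6, 8, 8, 63, 78]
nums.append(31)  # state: [-2, 1, 6, 8, 8, 63, 78, 31]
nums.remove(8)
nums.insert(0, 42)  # [42, -2, 1, 6, 8, 63, 78, 31]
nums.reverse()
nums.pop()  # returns 42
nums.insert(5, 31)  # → [31, 78, 63, 8, 6, 31, 1, -2]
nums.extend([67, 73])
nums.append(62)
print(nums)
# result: [31, 78, 63, 8, 6, 31, 1, -2, 67, 73, 62]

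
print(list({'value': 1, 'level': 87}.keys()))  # ['value', 'level']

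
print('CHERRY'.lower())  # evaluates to cherry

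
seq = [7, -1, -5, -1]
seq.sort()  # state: [-5, -1, -1, 7]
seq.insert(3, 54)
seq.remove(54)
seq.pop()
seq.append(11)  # [-5, -1, -1, 11]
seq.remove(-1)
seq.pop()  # 11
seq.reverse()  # [-1, -5]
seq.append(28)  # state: [-1, -5, 28]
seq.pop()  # 28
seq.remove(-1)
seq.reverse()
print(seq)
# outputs [-5]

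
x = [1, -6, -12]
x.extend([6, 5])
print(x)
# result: [1, -6, -12, 6, 5]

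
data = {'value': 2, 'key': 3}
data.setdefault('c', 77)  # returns 77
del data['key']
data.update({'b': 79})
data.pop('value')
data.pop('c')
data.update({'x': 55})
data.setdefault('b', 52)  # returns 79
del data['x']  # {'b': 79}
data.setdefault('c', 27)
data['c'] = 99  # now {'b': 79, 'c': 99}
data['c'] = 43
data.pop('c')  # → 43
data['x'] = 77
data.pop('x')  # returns 77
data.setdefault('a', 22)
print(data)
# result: {'b': 79, 'a': 22}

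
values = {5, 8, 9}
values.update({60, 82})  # {5, 8, 9, 60, 82}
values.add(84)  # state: {5, 8, 9, 60, 82, 84}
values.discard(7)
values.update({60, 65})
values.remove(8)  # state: {5, 9, 60, 65, 82, 84}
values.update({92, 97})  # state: {5, 9, 60, 65, 82, 84, 92, 97}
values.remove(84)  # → {5, 9, 60, 65, 82, 92, 97}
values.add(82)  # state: {5, 9, 60, 65, 82, 92, 97}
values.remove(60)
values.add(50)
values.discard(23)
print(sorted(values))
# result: [5, 9, 50, 65, 82, 92, 97]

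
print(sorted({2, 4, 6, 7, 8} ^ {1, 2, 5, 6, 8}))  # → [1, 4, 5, 7]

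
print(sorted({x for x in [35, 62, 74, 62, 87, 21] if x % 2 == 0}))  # [62, 74]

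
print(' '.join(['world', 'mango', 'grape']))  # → world mango grape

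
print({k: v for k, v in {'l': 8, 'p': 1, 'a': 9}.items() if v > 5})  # {'l': 8, 'a': 9}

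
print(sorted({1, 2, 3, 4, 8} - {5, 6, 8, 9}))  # [1, 2, 3, 4]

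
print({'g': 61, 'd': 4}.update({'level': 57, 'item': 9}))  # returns None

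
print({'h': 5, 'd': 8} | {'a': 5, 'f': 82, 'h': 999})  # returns {'h': 999, 'd': 8, 'a': 5, 'f': 82}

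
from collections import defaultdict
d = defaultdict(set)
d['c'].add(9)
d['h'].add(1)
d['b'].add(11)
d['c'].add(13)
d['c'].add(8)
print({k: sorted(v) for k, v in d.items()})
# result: {'c': [8, 9, 13], 'h': [1], 'b': [11]}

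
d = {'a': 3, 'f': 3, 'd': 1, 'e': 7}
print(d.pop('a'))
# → 3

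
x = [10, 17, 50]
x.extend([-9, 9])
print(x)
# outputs [10, 17, 50, -9, 9]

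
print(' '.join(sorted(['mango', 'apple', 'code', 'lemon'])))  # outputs apple code lemon mango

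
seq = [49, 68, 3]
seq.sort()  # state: [3, 49, 68]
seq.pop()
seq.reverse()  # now [49, 3]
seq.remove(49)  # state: [3]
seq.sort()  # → [3]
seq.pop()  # 3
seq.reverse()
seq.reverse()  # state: []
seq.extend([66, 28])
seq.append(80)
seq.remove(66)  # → [28, 80]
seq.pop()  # 80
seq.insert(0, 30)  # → [30, 28]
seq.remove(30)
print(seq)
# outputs [28]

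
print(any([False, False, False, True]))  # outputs True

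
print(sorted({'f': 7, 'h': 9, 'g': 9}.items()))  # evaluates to [('f', 7), ('g', 9), ('h', 9)]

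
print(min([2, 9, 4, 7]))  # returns 2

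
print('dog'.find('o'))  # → 1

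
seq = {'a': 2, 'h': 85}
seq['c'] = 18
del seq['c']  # {'a': 2, 'h': 85}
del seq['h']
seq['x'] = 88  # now {'a': 2, 'x': 88}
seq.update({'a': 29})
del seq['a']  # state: {'x': 88}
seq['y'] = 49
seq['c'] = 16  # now {'x': 88, 'y': 49, 'c': 16}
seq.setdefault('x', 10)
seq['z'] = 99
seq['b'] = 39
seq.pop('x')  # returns 88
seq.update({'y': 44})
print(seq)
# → {'y': 44, 'c': 16, 'z': 99, 'b': 39}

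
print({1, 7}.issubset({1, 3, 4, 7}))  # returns True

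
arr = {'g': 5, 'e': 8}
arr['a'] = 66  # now {'g': 5, 'e': 8, 'a': 66}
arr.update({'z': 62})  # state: {'g': 5, 'e': 8, 'a': 66, 'z': 62}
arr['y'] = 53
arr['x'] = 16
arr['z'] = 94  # {'g': 5, 'e': 8, 'a': 66, 'z': 94, 'y': 53, 'x': 16}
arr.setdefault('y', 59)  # 53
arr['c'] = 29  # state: {'g': 5, 'e': 8, 'a': 66, 'z': 94, 'y': 53, 'x': 16, 'c': 29}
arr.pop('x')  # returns 16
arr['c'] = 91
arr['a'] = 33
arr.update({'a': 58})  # {'g': 5, 'e': 8, 'a': 58, 'z': 94, 'y': 53, 'c': 91}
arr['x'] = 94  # {'g': 5, 'e': 8, 'a': 58, 'z': 94, 'y': 53, 'c': 91, 'x': 94}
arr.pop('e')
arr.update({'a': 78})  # {'g': 5, 'a': 78, 'z': 94, 'y': 53, 'c': 91, 'x': 94}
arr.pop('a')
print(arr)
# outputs {'g': 5, 'z': 94, 'y': 53, 'c': 91, 'x': 94}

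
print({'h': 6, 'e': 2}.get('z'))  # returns None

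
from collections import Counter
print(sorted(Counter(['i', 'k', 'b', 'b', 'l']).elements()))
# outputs ['b', 'b', 'i', 'k', 'l']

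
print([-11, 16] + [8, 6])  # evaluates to [-11, 16, 8, 6]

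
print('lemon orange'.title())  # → Lemon Orange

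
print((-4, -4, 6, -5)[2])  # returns 6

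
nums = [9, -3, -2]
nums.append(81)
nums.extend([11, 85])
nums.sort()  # [-3, -2, 9, 11, 81, 85]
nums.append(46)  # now [-3, -2, 9, 11, 81, 85, 46]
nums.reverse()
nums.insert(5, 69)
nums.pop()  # -3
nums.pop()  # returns -2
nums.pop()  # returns 69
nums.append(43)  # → [46, 85, 81, 11, 9, 43]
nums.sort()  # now [9, 11, 43, 46, 81, 85]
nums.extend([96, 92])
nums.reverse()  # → [92, 96, 85, 81, 46, 43, 11, 9]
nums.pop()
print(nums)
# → [92, 96, 85, 81, 46, 43, 11]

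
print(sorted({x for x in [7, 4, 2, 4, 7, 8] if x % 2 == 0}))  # [2, 4, 8]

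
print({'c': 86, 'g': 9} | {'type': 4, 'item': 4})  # {'c': 86, 'g': 9, 'type': 4, 'item': 4}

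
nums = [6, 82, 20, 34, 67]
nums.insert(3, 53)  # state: [6, 82, 20, 53, 34, 67]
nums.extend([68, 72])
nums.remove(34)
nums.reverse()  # [72, 68, 67, 53, 20, 82, 6]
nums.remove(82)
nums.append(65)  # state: [72, 68, 67, 53, 20, 6, 65]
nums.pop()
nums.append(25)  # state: [72, 68, 67, 53, 20, 6, 25]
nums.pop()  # 25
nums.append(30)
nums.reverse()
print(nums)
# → [30, 6, 20, 53, 67, 68, 72]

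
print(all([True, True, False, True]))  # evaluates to False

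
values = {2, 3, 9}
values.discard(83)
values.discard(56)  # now {2, 3, 9}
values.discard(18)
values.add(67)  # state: {2, 3, 9, 67}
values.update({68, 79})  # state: {2, 3, 9, 67, 68, 79}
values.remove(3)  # {2, 9, 67, 68, 79}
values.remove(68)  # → {2, 9, 67, 79}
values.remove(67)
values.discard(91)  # {2, 9, 79}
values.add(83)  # {2, 9, 79, 83}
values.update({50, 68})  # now {2, 9, 50, 68, 79, 83}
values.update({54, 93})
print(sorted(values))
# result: [2, 9, 50, 54, 68, 79, 83, 93]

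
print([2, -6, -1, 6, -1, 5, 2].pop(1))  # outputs -6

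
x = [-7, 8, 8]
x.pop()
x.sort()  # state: [-7, 8]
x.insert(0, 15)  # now [15, -7, 8]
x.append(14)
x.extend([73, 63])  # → [15, -7, 8, 14, 73, 63]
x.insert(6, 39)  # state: [15, -7, 8, 14, 73, 63, 39]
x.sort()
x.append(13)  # [-7, 8, 14, 15, 39, 63, 73, 13]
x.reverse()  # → [13, 73, 63, 39, 15, 14, 8, -7]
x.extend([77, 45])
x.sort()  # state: [-7, 8, 13, 14, 15, 39, 45, 63, 73, 77]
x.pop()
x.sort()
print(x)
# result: [-7, 8, 13, 14, 15, 39, 45, 63, 73]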